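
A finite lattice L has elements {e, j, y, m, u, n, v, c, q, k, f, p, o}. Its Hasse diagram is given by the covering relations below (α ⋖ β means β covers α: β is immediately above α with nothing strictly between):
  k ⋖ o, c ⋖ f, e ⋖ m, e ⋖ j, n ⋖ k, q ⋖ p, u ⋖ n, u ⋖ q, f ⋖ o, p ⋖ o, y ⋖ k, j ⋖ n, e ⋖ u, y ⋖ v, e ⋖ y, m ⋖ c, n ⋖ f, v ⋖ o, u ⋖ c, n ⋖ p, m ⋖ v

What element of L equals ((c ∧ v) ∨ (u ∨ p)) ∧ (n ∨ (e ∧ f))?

c ∧ v = m
u ∨ p = p
m ∨ p = o
e ∧ f = e
n ∨ e = n
o ∧ n = n

n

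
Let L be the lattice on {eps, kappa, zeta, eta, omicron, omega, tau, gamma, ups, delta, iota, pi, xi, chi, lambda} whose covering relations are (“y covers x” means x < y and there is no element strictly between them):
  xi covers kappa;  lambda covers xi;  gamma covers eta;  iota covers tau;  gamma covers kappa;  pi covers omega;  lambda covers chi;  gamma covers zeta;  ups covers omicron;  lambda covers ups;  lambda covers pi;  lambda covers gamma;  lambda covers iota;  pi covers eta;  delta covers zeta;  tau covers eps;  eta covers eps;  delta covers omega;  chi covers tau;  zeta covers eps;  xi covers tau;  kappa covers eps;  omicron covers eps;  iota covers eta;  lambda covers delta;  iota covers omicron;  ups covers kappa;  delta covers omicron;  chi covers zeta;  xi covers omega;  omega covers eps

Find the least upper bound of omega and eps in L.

Common upper bounds of {omega, eps}: delta, lambda, omega, pi, xi.
The least among these is omega.

omega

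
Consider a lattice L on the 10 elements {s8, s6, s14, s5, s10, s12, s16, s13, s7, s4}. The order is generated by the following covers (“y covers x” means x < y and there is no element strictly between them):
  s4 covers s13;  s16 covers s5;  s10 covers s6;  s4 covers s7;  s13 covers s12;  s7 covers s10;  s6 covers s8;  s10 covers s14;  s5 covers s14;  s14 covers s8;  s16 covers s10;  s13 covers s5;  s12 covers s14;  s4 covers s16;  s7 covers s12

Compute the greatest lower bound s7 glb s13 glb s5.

s14

Common lower bounds of {s7, s13, s5}: s14, s8.
The greatest among these is s14.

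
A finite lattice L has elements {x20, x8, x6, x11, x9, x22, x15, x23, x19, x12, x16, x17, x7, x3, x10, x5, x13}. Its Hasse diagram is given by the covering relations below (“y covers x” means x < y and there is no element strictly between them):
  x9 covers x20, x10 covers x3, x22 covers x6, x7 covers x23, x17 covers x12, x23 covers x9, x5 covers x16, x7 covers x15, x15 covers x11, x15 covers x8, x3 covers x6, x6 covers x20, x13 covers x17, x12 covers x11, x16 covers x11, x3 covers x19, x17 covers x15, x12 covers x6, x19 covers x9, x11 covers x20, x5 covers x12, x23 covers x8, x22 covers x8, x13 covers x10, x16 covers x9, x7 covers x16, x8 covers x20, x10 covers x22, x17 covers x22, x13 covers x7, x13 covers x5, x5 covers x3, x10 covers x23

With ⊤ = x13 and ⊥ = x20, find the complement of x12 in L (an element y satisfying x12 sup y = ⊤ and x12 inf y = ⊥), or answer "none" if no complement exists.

x23

Need y with x12 ∨ y = x13 and x12 ∧ y = x20.
Checking each element gives: x23.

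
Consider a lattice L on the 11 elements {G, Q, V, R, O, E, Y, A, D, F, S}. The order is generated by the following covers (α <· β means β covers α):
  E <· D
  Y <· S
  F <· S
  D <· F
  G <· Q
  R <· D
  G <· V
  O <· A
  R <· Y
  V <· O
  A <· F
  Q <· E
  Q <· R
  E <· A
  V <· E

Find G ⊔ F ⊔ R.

Common upper bounds of {G, F, R}: F, S.
The least among these is F.

F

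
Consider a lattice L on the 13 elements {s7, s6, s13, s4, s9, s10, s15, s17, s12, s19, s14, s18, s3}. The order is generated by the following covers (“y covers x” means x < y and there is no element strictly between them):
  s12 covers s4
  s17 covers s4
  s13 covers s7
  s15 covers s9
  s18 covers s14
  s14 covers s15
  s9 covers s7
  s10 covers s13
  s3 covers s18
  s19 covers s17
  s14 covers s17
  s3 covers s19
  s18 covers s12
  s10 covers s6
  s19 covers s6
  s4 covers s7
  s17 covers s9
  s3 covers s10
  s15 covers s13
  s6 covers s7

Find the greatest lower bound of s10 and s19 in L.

Common lower bounds of {s10, s19}: s6, s7.
The greatest among these is s6.

s6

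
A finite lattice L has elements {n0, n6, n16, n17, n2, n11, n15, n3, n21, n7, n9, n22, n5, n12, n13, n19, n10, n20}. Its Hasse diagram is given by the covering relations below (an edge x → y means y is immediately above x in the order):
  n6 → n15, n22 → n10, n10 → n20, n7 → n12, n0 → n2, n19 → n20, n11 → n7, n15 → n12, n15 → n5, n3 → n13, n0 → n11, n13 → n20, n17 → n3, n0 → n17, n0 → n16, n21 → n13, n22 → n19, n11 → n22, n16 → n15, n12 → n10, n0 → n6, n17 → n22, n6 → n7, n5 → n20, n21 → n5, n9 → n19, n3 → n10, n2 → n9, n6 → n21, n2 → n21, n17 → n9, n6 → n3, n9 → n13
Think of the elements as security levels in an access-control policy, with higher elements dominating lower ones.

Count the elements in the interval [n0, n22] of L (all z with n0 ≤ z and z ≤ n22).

4

The interval [n0, n22] = {n0, n11, n17, n22}, which has 4 elements.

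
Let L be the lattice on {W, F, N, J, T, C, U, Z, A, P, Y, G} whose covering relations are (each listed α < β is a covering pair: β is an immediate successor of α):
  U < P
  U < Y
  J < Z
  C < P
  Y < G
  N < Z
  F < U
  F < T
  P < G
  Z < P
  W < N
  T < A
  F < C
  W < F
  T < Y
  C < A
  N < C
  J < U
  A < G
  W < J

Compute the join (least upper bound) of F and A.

Common upper bounds of {F, A}: A, G.
The least among these is A.

A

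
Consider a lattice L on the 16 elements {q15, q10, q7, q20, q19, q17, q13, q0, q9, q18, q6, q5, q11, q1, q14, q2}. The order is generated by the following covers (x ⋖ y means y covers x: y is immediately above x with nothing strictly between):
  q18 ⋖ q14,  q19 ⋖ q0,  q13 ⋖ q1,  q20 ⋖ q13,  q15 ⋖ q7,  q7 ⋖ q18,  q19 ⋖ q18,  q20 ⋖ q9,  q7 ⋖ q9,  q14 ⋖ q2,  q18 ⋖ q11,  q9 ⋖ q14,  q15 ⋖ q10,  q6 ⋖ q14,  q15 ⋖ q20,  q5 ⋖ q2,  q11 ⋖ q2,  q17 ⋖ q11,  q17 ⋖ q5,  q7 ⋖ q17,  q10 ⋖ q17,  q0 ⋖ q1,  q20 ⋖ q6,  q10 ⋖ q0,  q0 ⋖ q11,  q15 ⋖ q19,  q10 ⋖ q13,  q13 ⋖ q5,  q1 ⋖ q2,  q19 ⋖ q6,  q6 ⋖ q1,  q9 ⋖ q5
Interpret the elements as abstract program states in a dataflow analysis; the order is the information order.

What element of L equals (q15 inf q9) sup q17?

q17

q15 ∧ q9 = q15
q15 ∨ q17 = q17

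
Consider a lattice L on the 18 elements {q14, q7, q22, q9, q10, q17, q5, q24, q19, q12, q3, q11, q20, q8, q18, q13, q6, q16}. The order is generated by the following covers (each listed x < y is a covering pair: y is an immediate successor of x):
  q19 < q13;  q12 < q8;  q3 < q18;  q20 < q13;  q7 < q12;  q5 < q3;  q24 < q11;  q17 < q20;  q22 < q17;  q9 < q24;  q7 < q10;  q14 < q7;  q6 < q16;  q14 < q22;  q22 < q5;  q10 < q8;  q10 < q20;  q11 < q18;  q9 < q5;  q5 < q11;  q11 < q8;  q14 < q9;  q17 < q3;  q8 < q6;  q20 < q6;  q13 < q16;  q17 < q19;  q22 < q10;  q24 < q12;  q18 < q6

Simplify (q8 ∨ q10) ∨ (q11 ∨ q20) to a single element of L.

q6

q8 ∨ q10 = q8
q11 ∨ q20 = q6
q8 ∨ q6 = q6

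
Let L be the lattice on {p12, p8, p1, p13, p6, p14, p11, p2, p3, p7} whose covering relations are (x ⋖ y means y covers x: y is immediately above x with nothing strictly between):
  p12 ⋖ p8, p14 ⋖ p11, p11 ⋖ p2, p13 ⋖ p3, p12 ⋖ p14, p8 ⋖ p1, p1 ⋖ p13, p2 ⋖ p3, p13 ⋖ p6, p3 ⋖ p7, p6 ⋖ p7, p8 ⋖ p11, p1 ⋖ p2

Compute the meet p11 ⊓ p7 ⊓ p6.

Common lower bounds of {p11, p7, p6}: p12, p8.
The greatest among these is p8.

p8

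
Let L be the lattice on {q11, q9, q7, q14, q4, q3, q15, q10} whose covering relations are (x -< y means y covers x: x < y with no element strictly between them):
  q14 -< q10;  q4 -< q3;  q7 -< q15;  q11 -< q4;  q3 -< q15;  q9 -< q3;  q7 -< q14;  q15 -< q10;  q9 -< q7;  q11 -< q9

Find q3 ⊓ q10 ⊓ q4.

q4

Common lower bounds of {q3, q10, q4}: q11, q4.
The greatest among these is q4.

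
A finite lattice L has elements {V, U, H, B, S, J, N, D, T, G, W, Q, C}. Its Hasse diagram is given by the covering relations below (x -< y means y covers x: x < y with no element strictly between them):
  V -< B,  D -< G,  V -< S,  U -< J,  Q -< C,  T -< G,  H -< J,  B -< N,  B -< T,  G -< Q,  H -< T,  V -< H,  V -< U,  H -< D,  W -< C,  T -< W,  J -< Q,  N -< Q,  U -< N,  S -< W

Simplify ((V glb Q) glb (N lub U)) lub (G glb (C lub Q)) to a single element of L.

G

V ∧ Q = V
N ∨ U = N
V ∧ N = V
C ∨ Q = C
G ∧ C = G
V ∨ G = G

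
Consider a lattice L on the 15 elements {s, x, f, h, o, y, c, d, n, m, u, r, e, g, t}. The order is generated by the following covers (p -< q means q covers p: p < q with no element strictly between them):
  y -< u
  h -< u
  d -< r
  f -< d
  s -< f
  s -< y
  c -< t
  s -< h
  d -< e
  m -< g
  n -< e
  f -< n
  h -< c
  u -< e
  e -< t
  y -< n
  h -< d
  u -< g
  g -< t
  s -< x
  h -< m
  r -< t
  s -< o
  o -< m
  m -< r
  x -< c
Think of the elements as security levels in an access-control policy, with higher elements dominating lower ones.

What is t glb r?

Common lower bounds of {t, r}: d, f, h, m, o, r, s.
The greatest among these is r.

r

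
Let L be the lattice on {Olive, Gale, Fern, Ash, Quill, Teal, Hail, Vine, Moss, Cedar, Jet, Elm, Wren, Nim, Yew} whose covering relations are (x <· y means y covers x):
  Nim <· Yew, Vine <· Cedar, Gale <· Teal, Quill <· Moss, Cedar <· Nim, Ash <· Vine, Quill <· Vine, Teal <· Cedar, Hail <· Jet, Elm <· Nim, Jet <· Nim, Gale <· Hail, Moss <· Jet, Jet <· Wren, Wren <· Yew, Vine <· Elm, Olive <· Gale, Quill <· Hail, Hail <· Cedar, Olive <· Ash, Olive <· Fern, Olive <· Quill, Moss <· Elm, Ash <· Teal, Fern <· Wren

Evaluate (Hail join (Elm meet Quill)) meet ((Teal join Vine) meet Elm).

Elm ∧ Quill = Quill
Hail ∨ Quill = Hail
Teal ∨ Vine = Cedar
Cedar ∧ Elm = Vine
Hail ∧ Vine = Quill

Quill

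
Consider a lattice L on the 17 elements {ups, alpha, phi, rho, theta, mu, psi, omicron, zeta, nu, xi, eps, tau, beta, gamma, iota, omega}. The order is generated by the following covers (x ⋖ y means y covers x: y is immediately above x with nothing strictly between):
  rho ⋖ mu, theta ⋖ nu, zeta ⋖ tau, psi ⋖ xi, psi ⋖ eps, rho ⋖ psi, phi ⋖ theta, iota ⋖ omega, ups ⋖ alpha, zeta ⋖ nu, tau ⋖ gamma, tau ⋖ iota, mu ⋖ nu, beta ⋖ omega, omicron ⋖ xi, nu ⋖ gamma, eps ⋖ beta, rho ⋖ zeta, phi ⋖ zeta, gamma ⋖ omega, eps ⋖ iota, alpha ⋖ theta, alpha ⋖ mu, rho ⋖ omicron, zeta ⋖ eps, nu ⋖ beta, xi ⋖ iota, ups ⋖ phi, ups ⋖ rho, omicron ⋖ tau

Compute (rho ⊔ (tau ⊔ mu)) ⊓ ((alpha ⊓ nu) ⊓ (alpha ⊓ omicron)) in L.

ups

tau ∨ mu = gamma
rho ∨ gamma = gamma
alpha ∧ nu = alpha
alpha ∧ omicron = ups
alpha ∧ ups = ups
gamma ∧ ups = ups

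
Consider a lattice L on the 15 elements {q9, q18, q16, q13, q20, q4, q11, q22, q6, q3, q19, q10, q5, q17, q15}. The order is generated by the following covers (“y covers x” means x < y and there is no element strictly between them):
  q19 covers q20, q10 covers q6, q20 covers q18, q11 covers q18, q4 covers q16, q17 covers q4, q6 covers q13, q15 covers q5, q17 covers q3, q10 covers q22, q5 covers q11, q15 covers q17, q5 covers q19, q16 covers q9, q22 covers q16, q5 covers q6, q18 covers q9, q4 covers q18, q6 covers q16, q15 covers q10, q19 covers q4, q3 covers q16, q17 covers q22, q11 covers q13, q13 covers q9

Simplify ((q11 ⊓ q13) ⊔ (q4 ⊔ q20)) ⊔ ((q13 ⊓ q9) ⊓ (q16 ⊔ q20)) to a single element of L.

q5

q11 ∧ q13 = q13
q4 ∨ q20 = q19
q13 ∨ q19 = q5
q13 ∧ q9 = q9
q16 ∨ q20 = q19
q9 ∧ q19 = q9
q5 ∨ q9 = q5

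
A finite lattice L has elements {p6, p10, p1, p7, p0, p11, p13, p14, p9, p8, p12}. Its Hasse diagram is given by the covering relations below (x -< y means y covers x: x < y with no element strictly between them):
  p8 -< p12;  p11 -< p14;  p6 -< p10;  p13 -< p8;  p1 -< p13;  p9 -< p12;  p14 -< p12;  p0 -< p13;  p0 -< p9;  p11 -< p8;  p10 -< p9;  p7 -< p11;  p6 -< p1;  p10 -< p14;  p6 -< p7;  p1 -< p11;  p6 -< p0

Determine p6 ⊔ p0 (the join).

Common upper bounds of {p6, p0}: p0, p12, p13, p8, p9.
The least among these is p0.

p0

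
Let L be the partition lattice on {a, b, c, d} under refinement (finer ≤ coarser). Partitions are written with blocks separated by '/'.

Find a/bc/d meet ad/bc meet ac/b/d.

a/b/c/d

The meet (common refinement) of a/bc/d, ad/bc, ac/b/d intersects blocks pairwise, giving a/b/c/d.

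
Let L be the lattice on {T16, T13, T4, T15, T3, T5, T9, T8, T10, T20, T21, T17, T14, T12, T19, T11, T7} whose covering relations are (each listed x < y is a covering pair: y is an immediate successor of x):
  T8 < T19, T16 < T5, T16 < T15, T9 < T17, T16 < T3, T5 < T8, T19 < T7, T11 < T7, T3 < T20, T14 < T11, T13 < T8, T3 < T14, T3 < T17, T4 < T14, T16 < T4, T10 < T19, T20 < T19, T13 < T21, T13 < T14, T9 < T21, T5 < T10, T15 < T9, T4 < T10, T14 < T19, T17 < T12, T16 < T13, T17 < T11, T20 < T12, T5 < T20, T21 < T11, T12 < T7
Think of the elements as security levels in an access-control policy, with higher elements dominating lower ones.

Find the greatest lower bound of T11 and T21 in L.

T21

Common lower bounds of {T11, T21}: T13, T15, T16, T21, T9.
The greatest among these is T21.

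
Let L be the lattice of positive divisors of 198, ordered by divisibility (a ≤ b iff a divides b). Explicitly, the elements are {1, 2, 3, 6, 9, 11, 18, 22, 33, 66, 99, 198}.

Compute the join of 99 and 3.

Common upper bounds of {99, 3}: 198, 99.
The least among these is 99.

99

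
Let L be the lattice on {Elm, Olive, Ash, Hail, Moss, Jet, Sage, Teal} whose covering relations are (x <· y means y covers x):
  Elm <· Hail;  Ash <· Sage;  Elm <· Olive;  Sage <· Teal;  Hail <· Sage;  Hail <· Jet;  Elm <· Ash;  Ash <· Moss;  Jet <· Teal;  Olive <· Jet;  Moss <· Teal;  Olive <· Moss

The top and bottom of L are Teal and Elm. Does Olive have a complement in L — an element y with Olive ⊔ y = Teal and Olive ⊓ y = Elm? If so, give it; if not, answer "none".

Need y with Olive ∨ y = Teal and Olive ∧ y = Elm.
Checking each element gives: Sage.

Sage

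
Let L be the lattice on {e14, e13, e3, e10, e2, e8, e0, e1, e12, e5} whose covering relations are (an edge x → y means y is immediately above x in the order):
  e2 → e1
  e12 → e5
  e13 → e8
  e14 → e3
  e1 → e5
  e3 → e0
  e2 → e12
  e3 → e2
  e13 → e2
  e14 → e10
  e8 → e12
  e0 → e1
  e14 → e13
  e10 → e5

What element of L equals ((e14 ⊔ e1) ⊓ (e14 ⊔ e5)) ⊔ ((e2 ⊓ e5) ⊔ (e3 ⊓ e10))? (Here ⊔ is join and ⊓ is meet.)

e14 ∨ e1 = e1
e14 ∨ e5 = e5
e1 ∧ e5 = e1
e2 ∧ e5 = e2
e3 ∧ e10 = e14
e2 ∨ e14 = e2
e1 ∨ e2 = e1

e1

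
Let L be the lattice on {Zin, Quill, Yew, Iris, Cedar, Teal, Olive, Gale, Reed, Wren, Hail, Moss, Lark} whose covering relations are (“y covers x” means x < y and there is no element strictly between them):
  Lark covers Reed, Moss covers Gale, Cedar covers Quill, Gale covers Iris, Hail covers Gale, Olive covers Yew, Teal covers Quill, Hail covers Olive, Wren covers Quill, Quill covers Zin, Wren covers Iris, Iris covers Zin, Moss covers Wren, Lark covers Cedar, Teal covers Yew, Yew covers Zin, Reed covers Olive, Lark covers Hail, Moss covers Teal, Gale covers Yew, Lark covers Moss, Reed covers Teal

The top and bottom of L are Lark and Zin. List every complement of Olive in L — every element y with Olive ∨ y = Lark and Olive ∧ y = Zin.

Need y with Olive ∨ y = Lark and Olive ∧ y = Zin.
Checking each element gives: Cedar, Wren.

Cedar, Wren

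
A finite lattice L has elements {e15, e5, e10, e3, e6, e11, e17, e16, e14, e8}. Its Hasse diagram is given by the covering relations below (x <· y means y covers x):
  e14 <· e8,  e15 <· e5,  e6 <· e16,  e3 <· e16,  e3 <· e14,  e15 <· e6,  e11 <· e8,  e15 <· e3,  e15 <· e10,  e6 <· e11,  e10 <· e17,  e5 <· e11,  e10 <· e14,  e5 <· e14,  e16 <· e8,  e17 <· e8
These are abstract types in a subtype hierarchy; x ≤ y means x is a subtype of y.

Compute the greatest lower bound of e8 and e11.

Common lower bounds of {e8, e11}: e11, e15, e5, e6.
The greatest among these is e11.

e11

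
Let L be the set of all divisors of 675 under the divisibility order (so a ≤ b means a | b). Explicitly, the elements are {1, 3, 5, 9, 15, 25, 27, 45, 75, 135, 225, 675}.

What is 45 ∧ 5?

5

In the divisibility order, the meet is the greatest common divisor: gcd(45, 5) = 5.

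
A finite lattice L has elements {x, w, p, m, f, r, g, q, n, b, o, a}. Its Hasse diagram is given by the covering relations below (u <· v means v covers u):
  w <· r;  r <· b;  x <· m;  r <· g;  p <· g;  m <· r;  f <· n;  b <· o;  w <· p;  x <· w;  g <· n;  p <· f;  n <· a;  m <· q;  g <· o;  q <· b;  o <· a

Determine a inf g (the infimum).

g

Common lower bounds of {a, g}: g, m, p, r, w, x.
The greatest among these is g.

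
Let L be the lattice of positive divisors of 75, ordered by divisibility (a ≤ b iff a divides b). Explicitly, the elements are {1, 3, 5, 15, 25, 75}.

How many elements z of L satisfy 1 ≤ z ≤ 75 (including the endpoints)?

6

The interval [1, 75] = {1, 15, 25, 3, 5, 75}, which has 6 elements.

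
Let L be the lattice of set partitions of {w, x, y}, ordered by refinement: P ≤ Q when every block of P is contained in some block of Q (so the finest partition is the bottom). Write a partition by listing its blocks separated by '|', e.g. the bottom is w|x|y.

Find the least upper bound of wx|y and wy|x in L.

The join of wx|y and wy|x merges any blocks that overlap across the partitions, giving wxy.

wxy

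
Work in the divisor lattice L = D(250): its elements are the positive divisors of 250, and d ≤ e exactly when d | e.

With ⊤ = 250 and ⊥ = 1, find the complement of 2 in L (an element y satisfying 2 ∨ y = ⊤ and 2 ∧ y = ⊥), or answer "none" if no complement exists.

125

Need y with 2 ∨ y = 250 and 2 ∧ y = 1.
Checking each element gives: 125.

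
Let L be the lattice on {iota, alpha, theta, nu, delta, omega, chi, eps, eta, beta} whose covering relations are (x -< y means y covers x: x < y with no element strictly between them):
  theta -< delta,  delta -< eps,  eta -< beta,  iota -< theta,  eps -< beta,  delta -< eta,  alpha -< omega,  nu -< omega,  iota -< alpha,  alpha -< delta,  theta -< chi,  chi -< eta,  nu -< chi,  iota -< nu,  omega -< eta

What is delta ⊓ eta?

Common lower bounds of {delta, eta}: alpha, delta, iota, theta.
The greatest among these is delta.

delta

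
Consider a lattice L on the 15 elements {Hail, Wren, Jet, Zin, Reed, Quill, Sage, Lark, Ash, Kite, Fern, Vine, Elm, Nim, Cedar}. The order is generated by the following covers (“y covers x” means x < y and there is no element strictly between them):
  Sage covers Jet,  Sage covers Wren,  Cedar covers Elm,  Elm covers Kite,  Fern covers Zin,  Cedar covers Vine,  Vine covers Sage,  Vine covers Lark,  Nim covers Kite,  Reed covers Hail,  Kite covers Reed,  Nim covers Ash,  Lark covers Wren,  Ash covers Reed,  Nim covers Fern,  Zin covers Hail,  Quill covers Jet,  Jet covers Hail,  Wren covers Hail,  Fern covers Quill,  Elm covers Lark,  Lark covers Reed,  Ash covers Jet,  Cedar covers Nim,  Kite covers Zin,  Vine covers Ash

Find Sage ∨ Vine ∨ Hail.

Common upper bounds of {Sage, Vine, Hail}: Cedar, Vine.
The least among these is Vine.

Vine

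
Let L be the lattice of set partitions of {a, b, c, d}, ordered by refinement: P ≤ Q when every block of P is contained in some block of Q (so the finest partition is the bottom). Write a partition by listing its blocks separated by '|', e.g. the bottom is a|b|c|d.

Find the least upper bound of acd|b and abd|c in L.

abcd

The join of acd|b and abd|c merges any blocks that overlap across the partitions, giving abcd.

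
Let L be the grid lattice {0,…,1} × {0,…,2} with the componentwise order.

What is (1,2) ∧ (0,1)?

Common lower bounds of {(1,2), (0,1)}: (0,0), (0,1).
The greatest among these is (0,1).

(0,1)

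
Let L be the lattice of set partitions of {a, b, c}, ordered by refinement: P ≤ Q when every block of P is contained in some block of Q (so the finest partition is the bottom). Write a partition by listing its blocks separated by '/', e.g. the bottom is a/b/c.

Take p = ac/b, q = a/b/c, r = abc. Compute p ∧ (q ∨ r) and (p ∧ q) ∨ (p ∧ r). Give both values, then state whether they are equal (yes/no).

ac/b; ac/b; yes

q ∨ r = abc, so p ∧ (q ∨ r) = ac/b ∧ abc = ac/b.
p ∧ q = a/b/c and p ∧ r = ac/b, so (p ∧ q) ∨ (p ∧ r) = a/b/c ∨ ac/b = ac/b.
Equal: yes.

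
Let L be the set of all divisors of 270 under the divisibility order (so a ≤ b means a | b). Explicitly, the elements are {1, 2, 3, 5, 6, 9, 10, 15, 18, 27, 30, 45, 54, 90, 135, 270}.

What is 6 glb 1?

1

Common lower bounds of {6, 1}: 1.
The greatest among these is 1.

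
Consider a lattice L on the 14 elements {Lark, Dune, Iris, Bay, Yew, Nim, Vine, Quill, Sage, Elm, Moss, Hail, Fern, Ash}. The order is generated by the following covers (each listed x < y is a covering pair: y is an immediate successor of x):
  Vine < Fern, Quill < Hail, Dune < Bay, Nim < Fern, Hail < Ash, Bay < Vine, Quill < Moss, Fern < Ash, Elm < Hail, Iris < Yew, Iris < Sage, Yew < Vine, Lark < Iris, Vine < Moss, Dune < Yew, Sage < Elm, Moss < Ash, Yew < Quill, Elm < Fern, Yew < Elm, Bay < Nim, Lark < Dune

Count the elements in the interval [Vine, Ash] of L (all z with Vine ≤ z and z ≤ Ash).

4

The interval [Vine, Ash] = {Ash, Fern, Moss, Vine}, which has 4 elements.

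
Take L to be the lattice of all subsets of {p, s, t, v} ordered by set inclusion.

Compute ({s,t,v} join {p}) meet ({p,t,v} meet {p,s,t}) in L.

{p,t}

{s,t,v} ∨ {p} = {p,s,t,v}
{p,t,v} ∧ {p,s,t} = {p,t}
{p,s,t,v} ∧ {p,t} = {p,t}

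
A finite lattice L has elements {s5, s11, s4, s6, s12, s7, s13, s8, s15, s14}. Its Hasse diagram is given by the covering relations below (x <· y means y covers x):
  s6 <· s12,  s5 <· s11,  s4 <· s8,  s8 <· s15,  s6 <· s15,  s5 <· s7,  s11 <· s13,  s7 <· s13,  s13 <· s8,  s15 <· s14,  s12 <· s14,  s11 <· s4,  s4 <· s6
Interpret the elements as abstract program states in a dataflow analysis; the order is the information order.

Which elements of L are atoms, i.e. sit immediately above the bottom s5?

The atoms are exactly the elements that cover s5: s11, s7.

s11, s7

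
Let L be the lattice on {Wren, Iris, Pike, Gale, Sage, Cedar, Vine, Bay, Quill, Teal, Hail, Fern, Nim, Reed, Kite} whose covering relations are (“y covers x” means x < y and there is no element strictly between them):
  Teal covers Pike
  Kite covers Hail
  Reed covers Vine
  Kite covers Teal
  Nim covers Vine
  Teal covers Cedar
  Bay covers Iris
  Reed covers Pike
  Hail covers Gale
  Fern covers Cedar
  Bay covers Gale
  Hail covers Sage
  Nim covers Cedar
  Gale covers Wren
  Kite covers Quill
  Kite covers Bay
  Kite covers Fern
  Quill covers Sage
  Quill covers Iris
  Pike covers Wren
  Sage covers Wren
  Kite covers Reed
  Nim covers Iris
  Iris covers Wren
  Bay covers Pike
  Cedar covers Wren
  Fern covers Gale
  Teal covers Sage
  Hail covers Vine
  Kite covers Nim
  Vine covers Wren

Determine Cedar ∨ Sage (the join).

Common upper bounds of {Cedar, Sage}: Kite, Teal.
The least among these is Teal.

Teal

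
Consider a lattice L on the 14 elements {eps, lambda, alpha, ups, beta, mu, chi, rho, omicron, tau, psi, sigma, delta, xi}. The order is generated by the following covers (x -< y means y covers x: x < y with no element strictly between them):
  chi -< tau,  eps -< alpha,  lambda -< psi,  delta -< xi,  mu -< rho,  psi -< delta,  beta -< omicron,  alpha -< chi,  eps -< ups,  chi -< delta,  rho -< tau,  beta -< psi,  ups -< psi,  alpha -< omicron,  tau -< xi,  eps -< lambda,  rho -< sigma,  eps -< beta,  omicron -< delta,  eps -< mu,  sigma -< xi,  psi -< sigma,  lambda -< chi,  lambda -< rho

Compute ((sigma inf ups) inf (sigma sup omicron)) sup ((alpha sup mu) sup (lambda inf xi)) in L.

sigma ∧ ups = ups
sigma ∨ omicron = xi
ups ∧ xi = ups
alpha ∨ mu = tau
lambda ∧ xi = lambda
tau ∨ lambda = tau
ups ∨ tau = xi

xi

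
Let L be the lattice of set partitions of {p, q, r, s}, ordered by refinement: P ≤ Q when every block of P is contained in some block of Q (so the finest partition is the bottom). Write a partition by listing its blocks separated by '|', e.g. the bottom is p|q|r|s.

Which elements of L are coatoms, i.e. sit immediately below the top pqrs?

The coatoms are exactly the elements covered by pqrs: pqr|s, pqs|r, pq|rs, prs|q, pr|qs, ps|qr, p|qrs.

pqr|s, pqs|r, pq|rs, prs|q, pr|qs, ps|qr, p|qrs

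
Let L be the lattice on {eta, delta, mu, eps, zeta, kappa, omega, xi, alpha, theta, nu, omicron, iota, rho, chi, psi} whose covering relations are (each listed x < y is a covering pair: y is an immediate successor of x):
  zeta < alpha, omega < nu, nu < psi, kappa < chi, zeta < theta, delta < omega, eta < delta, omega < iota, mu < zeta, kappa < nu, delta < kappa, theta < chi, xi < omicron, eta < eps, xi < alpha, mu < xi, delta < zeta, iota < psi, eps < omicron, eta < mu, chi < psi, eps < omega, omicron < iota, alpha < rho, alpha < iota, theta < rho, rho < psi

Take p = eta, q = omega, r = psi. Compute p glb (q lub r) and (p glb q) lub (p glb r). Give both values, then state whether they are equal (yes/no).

eta; eta; yes

q lub r = psi, so p glb (q lub r) = eta glb psi = eta.
p glb q = eta and p glb r = eta, so (p glb q) lub (p glb r) = eta lub eta = eta.
Equal: yes.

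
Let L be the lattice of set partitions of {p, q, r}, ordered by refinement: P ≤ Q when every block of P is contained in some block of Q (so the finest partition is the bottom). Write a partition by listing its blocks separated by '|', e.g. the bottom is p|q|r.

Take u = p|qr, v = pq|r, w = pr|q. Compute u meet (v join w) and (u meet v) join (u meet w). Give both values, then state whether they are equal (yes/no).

v join w = pqr, so u meet (v join w) = p|qr meet pqr = p|qr.
u meet v = p|q|r and u meet w = p|q|r, so (u meet v) join (u meet w) = p|q|r join p|q|r = p|q|r.
Equal: no.

p|qr; p|q|r; no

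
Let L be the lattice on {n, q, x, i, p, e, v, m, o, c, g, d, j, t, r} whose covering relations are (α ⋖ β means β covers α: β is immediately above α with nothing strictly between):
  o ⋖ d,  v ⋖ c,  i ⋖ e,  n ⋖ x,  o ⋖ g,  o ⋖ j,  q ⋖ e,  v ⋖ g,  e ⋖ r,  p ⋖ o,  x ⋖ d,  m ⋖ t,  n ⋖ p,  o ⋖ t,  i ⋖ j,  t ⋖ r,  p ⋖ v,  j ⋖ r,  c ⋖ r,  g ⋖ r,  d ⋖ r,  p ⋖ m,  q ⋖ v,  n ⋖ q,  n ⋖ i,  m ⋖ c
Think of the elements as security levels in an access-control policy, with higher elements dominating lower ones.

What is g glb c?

v

Common lower bounds of {g, c}: n, p, q, v.
The greatest among these is v.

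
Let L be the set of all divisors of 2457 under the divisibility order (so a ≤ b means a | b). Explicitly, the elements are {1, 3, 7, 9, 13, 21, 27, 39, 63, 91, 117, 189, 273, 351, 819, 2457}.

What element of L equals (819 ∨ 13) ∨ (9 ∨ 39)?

819

819 ∨ 13 = 819
9 ∨ 39 = 117
819 ∨ 117 = 819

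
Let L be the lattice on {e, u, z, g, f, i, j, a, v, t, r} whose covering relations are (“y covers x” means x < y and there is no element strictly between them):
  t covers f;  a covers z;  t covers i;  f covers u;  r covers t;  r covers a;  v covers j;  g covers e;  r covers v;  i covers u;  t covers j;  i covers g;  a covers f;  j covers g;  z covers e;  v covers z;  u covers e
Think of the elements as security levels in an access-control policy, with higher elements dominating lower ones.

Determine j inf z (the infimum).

e

Common lower bounds of {j, z}: e.
The greatest among these is e.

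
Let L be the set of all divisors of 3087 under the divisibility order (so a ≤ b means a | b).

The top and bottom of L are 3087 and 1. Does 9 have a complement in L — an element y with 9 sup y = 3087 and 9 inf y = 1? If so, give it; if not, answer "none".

Need y with 9 ∨ y = 3087 and 9 ∧ y = 1.
Checking each element gives: 343.

343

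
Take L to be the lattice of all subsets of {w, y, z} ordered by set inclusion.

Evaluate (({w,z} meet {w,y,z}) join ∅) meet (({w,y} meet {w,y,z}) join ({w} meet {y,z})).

{w,z} ∧ {w,y,z} = {w,z}
{w,z} ∨ ∅ = {w,z}
{w,y} ∧ {w,y,z} = {w,y}
{w} ∧ {y,z} = ∅
{w,y} ∨ ∅ = {w,y}
{w,z} ∧ {w,y} = {w}

{w}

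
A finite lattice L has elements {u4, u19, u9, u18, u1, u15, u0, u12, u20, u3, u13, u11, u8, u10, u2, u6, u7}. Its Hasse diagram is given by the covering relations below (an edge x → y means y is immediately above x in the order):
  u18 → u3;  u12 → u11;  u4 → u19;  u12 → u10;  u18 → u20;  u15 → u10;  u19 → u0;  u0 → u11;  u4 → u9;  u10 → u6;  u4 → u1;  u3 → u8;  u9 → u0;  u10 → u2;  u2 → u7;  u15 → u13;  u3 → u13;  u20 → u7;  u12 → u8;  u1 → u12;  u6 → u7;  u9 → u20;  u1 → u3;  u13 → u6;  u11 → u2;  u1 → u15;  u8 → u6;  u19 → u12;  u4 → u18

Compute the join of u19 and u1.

Common upper bounds of {u19, u1}: u10, u11, u12, u2, u6, u7, u8.
The least among these is u12.

u12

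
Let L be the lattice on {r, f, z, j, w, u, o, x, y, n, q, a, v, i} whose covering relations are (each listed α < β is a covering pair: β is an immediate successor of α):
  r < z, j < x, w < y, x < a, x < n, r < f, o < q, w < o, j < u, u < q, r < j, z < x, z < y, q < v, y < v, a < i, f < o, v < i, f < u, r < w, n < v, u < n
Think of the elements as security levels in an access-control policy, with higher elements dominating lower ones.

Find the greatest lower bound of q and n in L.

u

Common lower bounds of {q, n}: f, j, r, u.
The greatest among these is u.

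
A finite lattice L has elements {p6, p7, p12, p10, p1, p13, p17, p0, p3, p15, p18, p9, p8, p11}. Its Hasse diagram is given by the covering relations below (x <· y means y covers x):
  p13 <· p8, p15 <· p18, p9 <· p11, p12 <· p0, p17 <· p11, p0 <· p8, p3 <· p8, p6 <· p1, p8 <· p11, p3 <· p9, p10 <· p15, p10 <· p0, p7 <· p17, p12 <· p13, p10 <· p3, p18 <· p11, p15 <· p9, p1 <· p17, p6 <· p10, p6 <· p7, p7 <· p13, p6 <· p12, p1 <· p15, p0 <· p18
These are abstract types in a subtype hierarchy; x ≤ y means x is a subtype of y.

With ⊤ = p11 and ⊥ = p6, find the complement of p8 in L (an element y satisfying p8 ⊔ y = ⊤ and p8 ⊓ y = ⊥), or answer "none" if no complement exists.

Need y with p8 ∨ y = p11 and p8 ∧ y = p6.
Checking each element gives: p1.

p1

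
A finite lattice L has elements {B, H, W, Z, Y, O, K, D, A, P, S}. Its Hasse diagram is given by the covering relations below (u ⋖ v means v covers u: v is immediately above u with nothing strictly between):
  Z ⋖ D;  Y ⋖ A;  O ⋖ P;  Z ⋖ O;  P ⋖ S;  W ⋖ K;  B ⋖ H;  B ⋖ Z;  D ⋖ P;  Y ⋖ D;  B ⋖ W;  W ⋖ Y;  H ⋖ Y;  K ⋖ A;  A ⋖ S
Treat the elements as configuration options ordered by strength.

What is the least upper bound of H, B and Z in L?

D

Common upper bounds of {H, B, Z}: D, P, S.
The least among these is D.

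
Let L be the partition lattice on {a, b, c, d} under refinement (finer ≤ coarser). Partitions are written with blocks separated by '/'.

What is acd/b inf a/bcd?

The meet (common refinement) of acd/b and a/bcd intersects blocks pairwise, giving a/b/cd.

a/b/cd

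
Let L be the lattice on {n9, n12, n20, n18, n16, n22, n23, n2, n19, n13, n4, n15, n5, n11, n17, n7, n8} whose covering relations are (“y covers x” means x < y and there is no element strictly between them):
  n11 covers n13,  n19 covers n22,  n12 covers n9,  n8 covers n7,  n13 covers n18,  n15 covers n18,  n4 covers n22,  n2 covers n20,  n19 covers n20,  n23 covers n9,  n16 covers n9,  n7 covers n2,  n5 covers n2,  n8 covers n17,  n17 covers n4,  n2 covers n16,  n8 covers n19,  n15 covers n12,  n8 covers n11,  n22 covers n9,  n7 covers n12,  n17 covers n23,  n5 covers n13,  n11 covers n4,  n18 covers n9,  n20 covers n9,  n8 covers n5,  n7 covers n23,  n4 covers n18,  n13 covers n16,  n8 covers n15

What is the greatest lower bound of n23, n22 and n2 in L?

Common lower bounds of {n23, n22, n2}: n9.
The greatest among these is n9.

n9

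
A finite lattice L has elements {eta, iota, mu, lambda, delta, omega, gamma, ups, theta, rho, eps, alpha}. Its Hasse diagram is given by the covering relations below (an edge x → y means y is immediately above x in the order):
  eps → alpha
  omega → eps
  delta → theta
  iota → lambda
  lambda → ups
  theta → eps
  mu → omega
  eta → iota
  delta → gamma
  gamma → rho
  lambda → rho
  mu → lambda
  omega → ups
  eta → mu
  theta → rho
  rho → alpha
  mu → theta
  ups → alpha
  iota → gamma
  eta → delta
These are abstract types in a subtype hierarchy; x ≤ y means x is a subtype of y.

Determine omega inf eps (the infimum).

Common lower bounds of {omega, eps}: eta, mu, omega.
The greatest among these is omega.

omega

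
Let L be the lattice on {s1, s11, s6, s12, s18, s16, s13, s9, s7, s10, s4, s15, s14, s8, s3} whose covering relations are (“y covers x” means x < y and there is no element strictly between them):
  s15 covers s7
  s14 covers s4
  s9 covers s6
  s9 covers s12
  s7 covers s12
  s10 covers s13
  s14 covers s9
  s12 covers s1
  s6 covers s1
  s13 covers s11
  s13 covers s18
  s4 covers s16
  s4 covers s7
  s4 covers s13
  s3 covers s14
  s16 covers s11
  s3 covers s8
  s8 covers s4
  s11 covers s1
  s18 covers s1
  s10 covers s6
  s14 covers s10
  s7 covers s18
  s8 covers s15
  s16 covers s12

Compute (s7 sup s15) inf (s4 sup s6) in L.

s7 ∨ s15 = s15
s4 ∨ s6 = s14
s15 ∧ s14 = s7

s7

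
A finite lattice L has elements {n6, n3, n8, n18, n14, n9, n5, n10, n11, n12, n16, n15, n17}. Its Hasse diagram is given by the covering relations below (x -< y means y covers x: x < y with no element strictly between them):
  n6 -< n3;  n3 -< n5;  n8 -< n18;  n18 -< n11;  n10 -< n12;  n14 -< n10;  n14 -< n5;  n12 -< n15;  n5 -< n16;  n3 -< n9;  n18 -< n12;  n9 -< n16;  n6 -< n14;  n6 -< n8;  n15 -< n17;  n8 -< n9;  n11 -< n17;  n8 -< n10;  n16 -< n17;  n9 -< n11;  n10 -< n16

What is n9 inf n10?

Common lower bounds of {n9, n10}: n6, n8.
The greatest among these is n8.

n8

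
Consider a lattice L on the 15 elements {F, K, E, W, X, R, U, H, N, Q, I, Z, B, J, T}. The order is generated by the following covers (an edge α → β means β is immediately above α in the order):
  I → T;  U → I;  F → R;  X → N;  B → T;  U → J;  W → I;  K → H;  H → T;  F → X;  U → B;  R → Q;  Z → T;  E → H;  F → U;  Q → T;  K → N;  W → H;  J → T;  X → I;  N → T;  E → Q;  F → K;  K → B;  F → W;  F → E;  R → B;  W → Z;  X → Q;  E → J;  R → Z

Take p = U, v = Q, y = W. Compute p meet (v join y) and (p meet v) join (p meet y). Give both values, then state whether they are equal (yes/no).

v join y = T, so p meet (v join y) = U meet T = U.
p meet v = F and p meet y = F, so (p meet v) join (p meet y) = F join F = F.
Equal: no.

U; F; no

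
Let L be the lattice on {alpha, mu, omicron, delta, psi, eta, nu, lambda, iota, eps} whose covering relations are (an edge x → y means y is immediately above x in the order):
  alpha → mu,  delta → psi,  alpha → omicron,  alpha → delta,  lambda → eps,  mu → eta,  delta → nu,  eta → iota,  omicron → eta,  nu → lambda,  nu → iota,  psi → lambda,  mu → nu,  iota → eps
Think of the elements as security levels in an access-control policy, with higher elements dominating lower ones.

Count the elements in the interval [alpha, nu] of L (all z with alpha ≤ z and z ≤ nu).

4

The interval [alpha, nu] = {alpha, delta, mu, nu}, which has 4 elements.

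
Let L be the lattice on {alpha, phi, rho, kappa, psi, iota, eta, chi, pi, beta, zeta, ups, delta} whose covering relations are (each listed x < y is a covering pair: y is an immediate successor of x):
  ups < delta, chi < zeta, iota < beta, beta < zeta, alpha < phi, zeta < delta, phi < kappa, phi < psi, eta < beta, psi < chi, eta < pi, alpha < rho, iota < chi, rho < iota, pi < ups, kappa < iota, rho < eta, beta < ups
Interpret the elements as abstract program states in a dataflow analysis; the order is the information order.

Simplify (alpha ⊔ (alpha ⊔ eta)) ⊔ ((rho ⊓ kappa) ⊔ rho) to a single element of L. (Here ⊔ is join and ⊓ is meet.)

alpha ∨ eta = eta
alpha ∨ eta = eta
rho ∧ kappa = alpha
alpha ∨ rho = rho
eta ∨ rho = eta

eta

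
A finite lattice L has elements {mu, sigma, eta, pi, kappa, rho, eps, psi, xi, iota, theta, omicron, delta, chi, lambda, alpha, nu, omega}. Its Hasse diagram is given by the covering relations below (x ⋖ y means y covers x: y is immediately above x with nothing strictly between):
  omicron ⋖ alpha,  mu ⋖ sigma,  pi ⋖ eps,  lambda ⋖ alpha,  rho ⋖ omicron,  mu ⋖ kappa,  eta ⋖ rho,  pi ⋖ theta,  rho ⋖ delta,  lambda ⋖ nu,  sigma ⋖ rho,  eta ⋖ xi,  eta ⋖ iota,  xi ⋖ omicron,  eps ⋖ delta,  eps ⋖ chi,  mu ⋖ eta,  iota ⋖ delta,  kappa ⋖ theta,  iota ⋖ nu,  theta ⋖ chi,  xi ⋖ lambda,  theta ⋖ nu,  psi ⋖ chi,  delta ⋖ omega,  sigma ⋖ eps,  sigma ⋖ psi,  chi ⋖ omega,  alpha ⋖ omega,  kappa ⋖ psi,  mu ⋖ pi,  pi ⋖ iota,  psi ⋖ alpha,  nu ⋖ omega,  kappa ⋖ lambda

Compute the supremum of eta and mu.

eta

Common upper bounds of {eta, mu}: alpha, delta, eta, iota, lambda, nu, omega, omicron, rho, xi.
The least among these is eta.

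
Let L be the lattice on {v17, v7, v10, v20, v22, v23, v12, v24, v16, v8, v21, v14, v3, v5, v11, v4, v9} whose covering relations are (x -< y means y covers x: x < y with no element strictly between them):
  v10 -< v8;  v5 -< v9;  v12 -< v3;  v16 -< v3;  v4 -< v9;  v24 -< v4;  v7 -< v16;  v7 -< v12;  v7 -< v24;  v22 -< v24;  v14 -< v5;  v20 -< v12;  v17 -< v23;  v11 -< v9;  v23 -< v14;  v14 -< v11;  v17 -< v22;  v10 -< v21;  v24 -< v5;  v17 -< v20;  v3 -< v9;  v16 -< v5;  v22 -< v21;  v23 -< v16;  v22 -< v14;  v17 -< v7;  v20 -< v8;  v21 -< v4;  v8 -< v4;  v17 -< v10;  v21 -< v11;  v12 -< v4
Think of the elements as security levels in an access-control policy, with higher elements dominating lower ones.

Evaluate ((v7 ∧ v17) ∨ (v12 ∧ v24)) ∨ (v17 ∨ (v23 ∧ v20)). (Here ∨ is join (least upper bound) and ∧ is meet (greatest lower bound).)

v7 ∧ v17 = v17
v12 ∧ v24 = v7
v17 ∨ v7 = v7
v23 ∧ v20 = v17
v17 ∨ v17 = v17
v7 ∨ v17 = v7

v7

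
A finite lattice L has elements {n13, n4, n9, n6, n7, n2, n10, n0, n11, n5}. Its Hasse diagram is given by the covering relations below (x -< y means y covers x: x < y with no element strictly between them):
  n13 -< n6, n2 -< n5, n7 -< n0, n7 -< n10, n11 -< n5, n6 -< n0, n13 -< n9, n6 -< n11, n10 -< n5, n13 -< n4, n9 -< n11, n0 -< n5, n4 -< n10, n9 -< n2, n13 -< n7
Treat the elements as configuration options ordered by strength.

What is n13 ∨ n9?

n9

Common upper bounds of {n13, n9}: n11, n2, n5, n9.
The least among these is n9.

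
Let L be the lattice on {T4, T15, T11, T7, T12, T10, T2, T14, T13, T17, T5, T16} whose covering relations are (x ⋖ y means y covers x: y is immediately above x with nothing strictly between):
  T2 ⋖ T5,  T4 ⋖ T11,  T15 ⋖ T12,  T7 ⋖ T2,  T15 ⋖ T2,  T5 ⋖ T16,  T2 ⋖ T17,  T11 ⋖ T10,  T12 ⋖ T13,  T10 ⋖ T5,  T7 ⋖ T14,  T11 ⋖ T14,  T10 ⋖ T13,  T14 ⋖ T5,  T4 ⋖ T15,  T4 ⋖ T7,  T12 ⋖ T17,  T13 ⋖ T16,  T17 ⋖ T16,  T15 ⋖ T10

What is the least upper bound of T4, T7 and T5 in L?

T5

Common upper bounds of {T4, T7, T5}: T16, T5.
The least among these is T5.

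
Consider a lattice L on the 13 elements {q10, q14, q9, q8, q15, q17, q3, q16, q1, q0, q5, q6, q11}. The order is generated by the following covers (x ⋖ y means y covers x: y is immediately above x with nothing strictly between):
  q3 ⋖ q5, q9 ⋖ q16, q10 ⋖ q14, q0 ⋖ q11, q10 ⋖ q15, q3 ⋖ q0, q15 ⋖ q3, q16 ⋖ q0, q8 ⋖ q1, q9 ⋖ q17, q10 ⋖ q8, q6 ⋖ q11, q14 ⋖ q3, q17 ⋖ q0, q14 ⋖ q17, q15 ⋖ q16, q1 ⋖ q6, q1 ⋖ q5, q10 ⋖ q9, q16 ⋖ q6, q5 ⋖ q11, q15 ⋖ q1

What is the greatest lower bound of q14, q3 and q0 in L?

Common lower bounds of {q14, q3, q0}: q10, q14.
The greatest among these is q14.

q14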